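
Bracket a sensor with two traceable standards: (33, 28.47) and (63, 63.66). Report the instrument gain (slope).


slope = (y2 - y1) / (x2 - x1)
= (63.66 - 28.47) / (63 - 33)
= 35.1900 / 30
= 1.1730

1.1730


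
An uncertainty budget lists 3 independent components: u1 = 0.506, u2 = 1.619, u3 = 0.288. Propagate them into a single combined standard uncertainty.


uc = sqrt(0.506^2 + 1.619^2 + 0.288^2)
uc = sqrt(2.960141)
uc = 1.7205

1.7205


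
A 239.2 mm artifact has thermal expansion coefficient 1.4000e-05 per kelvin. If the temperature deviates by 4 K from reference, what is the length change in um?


dL = L * alpha * dT
= 239.2 * 1.4000e-05 * 4
= 0.0133952 mm
dL_um = 0.0133952 * 1000 = 13.3952 um

13.3952


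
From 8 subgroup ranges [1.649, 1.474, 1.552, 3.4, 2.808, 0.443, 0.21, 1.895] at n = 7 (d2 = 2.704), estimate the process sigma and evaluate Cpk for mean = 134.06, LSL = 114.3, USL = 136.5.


R_bar = (1.649 + 1.474 + 1.552 + 3.4 + 2.808 + 0.443 + 0.21 + 1.895) / 8 = 1.678875
sigma = R_bar / d2 = 1.678875 / 2.704 = 0.62088572
Cp = (USL - LSL)/(6*sigma) = (136.5 - 114.3)/(6*0.62088572) = 5.9592
Cpu = (136.5 - 134.06)/(3*0.62088572) = 1.3100
Cpl = (134.06 - 114.3)/(3*0.62088572) = 10.6085
Cpk = min(Cpu, Cpl) = 1.3100

1.3100


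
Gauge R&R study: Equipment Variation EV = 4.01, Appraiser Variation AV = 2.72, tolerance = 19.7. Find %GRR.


GRR = sqrt(EV^2 + AV^2) = sqrt(4.01^2 + 2.72^2) = 4.8454618
%GRR = GRR / tol * 100 = 4.8454618 / 19.7 * 100
%GRR = 24.5963

24.5963


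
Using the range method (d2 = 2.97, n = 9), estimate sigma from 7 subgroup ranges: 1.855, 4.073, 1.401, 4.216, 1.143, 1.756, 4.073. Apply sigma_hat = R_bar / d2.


R_bar = (1.855 + 4.073 + 1.401 + 4.216 + 1.143 + 1.756 + 4.073) / 7
R_bar = 18.517 / 7 = 2.6452857
sigma_hat = R_bar / d2 = 2.6452857 / 2.97 = 0.8907

0.8907


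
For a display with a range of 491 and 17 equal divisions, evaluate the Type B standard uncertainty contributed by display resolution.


resolution = range / divisions
resolution = 491 / 17 = 28.882353
u_res = resolution / (2*sqrt(3))
u_res = 28.882353 / 3.4641016
u_res = 8.3376

8.3376


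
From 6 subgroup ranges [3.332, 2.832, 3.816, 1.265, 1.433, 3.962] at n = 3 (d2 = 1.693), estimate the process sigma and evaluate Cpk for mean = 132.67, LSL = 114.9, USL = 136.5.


R_bar = (3.332 + 2.832 + 3.816 + 1.265 + 1.433 + 3.962) / 6 = 2.7733333
sigma = R_bar / d2 = 2.7733333 / 1.693 = 1.6381177
Cp = (USL - LSL)/(6*sigma) = (136.5 - 114.9)/(6*1.6381177) = 2.1976
Cpu = (136.5 - 132.67)/(3*1.6381177) = 0.7793
Cpl = (132.67 - 114.9)/(3*1.6381177) = 3.6159
Cpk = min(Cpu, Cpl) = 0.7793

0.7793


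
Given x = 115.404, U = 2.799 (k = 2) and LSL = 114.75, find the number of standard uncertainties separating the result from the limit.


u = U / k = 2.799 / 2 = 1.3995
margin = |LSL - x| = |114.75 - 115.404| = 0.654
z = margin / u = 0.654 / 1.3995
z = 0.4673

0.4673


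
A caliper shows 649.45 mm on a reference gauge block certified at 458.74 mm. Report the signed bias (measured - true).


Systematic error = measured - true
= 649.45 - 458.74
= 190.7100

190.7100


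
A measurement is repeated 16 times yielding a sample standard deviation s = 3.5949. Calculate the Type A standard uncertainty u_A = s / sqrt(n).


u_A = s / sqrt(n)
u_A = 3.5949 / sqrt(16)
u_A = 3.5949 / 4
u_A = 0.8987

0.8987


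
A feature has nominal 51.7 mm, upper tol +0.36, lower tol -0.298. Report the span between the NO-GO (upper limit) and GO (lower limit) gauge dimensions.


GO = nominal - lower_tol (smallest hole = maximum material condition)
GO = 51.7 - 0.298 = 51.402
NO-GO = nominal + upper_tol (largest hole = least material condition)
NO-GO = 51.7 + 0.36 = 52.06
spread = NO-GO - GO = 52.06 - 51.402 = 0.6580

0.6580


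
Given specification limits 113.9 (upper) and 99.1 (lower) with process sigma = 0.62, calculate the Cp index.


Cp = (USL - LSL) / (6 * sigma)
= (113.9 - 99.1) / (6 * 0.62)
= 14.8000 / 3.7200
= 3.9785

3.9785


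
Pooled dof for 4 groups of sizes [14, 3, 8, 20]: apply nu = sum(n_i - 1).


nu = sum_i (n_i - 1)
nu = ((14 - 1) + (3 - 1) + (8 - 1) + (20 - 1))
nu = 13 + 2 + 7 + 19
nu = 41

41


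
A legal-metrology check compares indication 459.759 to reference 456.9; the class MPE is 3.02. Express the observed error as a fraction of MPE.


e = indication - reference = 459.759 - 456.9 = 2.8590
|e| = 2.8590
ratio = |e| / MPE = 2.8590 / 3.02
ratio = 0.9467

0.9467


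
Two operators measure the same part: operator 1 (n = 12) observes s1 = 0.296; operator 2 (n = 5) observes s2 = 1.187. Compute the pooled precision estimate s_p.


s_p = sqrt(((n1-1)*s1^2 + (n2-1)*s2^2) / (n1+n2-2))
numerator = (12-1)*0.296^2 + (5-1)*1.187^2 = 0.963776 + 5.635876 = 6.599652
denominator = 12 + 5 - 2 = 15
s_p^2 = 6.599652 / 15 = 0.4399768
s_p = sqrt(0.4399768) = 0.6633

0.6633


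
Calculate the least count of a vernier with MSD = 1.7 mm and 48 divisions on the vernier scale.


LC = MSD / n_div
= 1.7 / 48
= 0.0354

0.0354


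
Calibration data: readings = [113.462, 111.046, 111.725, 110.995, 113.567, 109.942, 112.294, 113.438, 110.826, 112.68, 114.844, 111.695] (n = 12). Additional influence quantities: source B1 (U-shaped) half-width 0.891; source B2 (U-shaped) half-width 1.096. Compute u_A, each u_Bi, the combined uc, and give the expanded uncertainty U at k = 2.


mean = (113.462 + 111.046 + 111.725 + 110.995 + 113.567 + 109.942 + 112.294 + 113.438 + 110.826 + 112.68 + 114.844 + 111.695) / 12 = 112.2095
s = sqrt(sum((x - mean)^2)/(n-1)) = 1.4293577
u_A = s / sqrt(n) = 1.4293577 / sqrt(12) = 0.41262003
u_B1 = 0.891 / sqrt(2) = 0.63003214
u_B2 = 1.096 / sqrt(2) = 0.77498903
uc = sqrt(0.41262003^2 + 0.63003214^2 + 0.77498903^2) = 1.0806497
U = k * uc = 2 * 1.0806497
U = 2.1613

2.1613


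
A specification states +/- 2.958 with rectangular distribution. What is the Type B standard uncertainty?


u_B = half_width / sqrt(3)
u_B = 2.958 / 1.7320508
u_B = 1.7078

1.7078


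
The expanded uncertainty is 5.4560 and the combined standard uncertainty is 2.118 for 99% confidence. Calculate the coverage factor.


k = U / uc
k = 5.4560 / 2.118
k = 2.576

2.576


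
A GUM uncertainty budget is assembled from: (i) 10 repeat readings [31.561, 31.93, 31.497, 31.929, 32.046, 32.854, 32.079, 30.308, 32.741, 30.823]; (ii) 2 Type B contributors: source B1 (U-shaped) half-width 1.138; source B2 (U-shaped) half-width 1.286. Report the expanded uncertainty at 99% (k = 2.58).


mean = (31.561 + 31.93 + 31.497 + 31.929 + 32.046 + 32.854 + 32.079 + 30.308 + 32.741 + 30.823) / 10 = 31.7768
s = sqrt(sum((x - mean)^2)/(n-1)) = 0.7811982
u_A = s / sqrt(n) = 0.7811982 / sqrt(10) = 0.24703656
u_B1 = 1.138 / sqrt(2) = 0.80468752
u_B2 = 1.286 / sqrt(2) = 0.90933932
uc = sqrt(0.24703656^2 + 0.80468752^2 + 0.90933932^2) = 1.2391316
U = k * uc = 2.58 * 1.2391316
U = 3.1970

3.1970


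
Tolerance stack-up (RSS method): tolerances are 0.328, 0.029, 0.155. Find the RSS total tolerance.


RSS = sqrt(0.328^2 + 0.029^2 + 0.155^2)
= sqrt(0.13245)
= 0.3639

0.3639


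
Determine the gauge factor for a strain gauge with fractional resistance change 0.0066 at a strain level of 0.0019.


GF = (dR/R) / epsilon
= 0.0066 / 0.0019
= 3.4737

3.4737


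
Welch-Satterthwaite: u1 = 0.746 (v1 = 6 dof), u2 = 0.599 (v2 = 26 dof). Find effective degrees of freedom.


uc = sqrt(u1^2 + u2^2) = sqrt(0.746^2 + 0.599^2) = 0.95672201
v_eff = uc^4 / (u1^4/v1 + u2^4/v2)
= 0.95672201^4 / (0.746^4/6 + 0.599^4/26)
= 0.83780522 / 0.056569811
v_eff = 14.8101

14.8101


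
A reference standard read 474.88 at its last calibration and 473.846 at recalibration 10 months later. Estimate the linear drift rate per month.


rate = (v2 - v1) / months
= (473.846 - 474.88) / 10
= -1.0340 / 10
= -0.1034

-0.1034


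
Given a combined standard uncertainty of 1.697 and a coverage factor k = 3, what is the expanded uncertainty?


U = k * uc
U = 3 * 1.697
U = 5.0910

5.0910


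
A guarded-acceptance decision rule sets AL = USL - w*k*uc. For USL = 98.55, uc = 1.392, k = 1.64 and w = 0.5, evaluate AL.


U = k * uc = 1.64 * 1.392 = 2.28288
guard band g = w * U = 0.5 * 2.28288 = 1.14144
AL = USL - g = 98.55 - 1.14144
AL = 97.4086

97.4086


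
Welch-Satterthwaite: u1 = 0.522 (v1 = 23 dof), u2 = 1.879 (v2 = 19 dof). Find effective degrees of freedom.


uc = sqrt(u1^2 + u2^2) = sqrt(0.522^2 + 1.879^2) = 1.9501602
v_eff = uc^4 / (u1^4/v1 + u2^4/v2)
= 1.9501602^4 / (0.522^4/23 + 1.879^4/19)
= 14.463758 / 0.6593032
v_eff = 21.9379

21.9379


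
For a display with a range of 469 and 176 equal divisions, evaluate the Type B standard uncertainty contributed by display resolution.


resolution = range / divisions
resolution = 469 / 176 = 2.6647727
u_res = resolution / (2*sqrt(3))
u_res = 2.6647727 / 3.4641016
u_res = 0.7693

0.7693


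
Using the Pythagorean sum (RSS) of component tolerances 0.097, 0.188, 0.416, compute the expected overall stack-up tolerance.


RSS = sqrt(0.097^2 + 0.188^2 + 0.416^2)
= sqrt(0.217809)
= 0.4667

0.4667


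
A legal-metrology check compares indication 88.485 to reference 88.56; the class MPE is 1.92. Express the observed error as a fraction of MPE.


e = indication - reference = 88.485 - 88.56 = -0.0750
|e| = 0.0750
ratio = |e| / MPE = 0.0750 / 1.92
ratio = 0.0391

0.0391


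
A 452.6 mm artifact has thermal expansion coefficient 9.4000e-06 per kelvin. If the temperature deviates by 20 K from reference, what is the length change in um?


dL = L * alpha * dT
= 452.6 * 9.4000e-06 * 20
= 0.0850888 mm
dL_um = 0.0850888 * 1000 = 85.0888 um

85.0888


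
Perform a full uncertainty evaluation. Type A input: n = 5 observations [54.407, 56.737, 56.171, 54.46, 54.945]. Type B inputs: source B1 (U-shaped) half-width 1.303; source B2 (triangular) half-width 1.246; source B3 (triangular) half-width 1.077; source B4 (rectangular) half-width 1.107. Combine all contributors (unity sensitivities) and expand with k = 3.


mean = (54.407 + 56.737 + 56.171 + 54.46 + 54.945) / 5 = 55.344
s = sqrt(sum((x - mean)^2)/(n-1)) = 1.0539217
u_A = s / sqrt(n) = 1.0539217 / sqrt(5) = 0.47132811
u_B1 = 1.303 / sqrt(2) = 0.92136014
u_B2 = 1.246 / sqrt(6) = 0.50867737
u_B3 = 1.077 / sqrt(6) = 0.43968341
u_B4 = 1.107 / sqrt(3) = 0.63912675
uc = sqrt(0.47132811^2 + 0.92136014^2 + 0.50867737^2 + 0.43968341^2 + 0.63912675^2) = 1.3898244
U = k * uc = 3 * 1.3898244
U = 4.1695

4.1695


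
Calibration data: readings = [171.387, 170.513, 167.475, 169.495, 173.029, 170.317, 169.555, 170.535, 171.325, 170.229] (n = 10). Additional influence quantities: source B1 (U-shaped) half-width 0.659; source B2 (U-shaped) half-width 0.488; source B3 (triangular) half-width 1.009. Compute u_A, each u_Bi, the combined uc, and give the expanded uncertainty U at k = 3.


mean = (171.387 + 170.513 + 167.475 + 169.495 + 173.029 + 170.317 + 169.555 + 170.535 + 171.325 + 170.229) / 10 = 170.386
s = sqrt(sum((x - mean)^2)/(n-1)) = 1.4489565
u_A = s / sqrt(n) = 1.4489565 / sqrt(10) = 0.45820028
u_B1 = 0.659 / sqrt(2) = 0.46598337
u_B2 = 0.488 / sqrt(2) = 0.34506811
u_B3 = 1.009 / sqrt(6) = 0.41192253
uc = sqrt(0.45820028^2 + 0.46598337^2 + 0.34506811^2 + 0.41192253^2) = 0.84607338
U = k * uc = 3 * 0.84607338
U = 2.5382

2.5382


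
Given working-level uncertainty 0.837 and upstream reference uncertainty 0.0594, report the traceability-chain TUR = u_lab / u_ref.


TUR = u_lab / u_ref
= 0.837 / 0.0594
= 14.0909

14.0909


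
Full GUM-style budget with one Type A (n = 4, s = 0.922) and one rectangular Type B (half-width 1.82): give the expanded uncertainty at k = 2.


u_A = s / sqrt(n) = 0.922 / sqrt(4) = 0.461
u_B = half_width / sqrt(3) = 1.82 / sqrt(3) = 1.0507775
uc = sqrt(u_A^2 + u_B^2) = sqrt(0.461^2 + 1.0507775^2) = 1.1474556
U = k * uc = 2 * 1.1474556
U = 2.2949

2.2949


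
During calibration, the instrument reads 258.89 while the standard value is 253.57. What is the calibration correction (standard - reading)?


Correction = standard - reading
= 253.57 - 258.89
= -5.3200

-5.3200


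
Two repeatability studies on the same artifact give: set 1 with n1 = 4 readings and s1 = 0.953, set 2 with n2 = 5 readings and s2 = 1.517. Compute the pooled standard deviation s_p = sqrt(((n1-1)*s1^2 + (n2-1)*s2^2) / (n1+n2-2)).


s_p = sqrt(((n1-1)*s1^2 + (n2-1)*s2^2) / (n1+n2-2))
numerator = (4-1)*0.953^2 + (5-1)*1.517^2 = 2.724627 + 9.205156 = 11.929783
denominator = 4 + 5 - 2 = 7
s_p^2 = 11.929783 / 7 = 1.7042547
s_p = sqrt(1.7042547) = 1.3055

1.3055


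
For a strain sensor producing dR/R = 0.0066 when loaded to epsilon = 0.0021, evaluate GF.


GF = (dR/R) / epsilon
= 0.0066 / 0.0021
= 3.1429

3.1429


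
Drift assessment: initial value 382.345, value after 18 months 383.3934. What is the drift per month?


rate = (v2 - v1) / months
= (383.3934 - 382.345) / 18
= 1.0484 / 18
= 0.0582

0.0582


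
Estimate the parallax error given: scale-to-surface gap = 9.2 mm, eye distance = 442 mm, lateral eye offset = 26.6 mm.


error = h * offset / d
= 9.2 * 26.6 / 442
= 0.5537

0.5537


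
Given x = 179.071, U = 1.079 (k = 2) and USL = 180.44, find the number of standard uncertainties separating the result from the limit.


u = U / k = 1.079 / 2 = 0.5395
margin = |USL - x| = |180.44 - 179.071| = 1.369
z = margin / u = 1.369 / 0.5395
z = 2.5375

2.5375


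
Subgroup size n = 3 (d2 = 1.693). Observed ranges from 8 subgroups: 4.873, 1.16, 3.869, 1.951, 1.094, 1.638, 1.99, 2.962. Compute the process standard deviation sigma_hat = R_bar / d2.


R_bar = (4.873 + 1.16 + 3.869 + 1.951 + 1.094 + 1.638 + 1.99 + 2.962) / 8
R_bar = 19.537 / 8 = 2.442125
sigma_hat = R_bar / d2 = 2.442125 / 1.693 = 1.4425

1.4425


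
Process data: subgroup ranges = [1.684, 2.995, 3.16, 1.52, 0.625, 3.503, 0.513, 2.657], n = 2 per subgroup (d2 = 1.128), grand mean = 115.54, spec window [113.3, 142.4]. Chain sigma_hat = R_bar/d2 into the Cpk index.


R_bar = (1.684 + 2.995 + 3.16 + 1.52 + 0.625 + 3.503 + 0.513 + 2.657) / 8 = 2.082125
sigma = R_bar / d2 = 2.082125 / 1.128 = 1.8458555
Cp = (USL - LSL)/(6*sigma) = (142.4 - 113.3)/(6*1.8458555) = 2.6275
Cpu = (142.4 - 115.54)/(3*1.8458555) = 4.8505
Cpl = (115.54 - 113.3)/(3*1.8458555) = 0.4045
Cpk = min(Cpu, Cpl) = 0.4045

0.4045


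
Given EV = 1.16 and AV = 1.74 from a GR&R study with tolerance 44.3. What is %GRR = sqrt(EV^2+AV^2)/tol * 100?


GRR = sqrt(EV^2 + AV^2) = sqrt(1.16^2 + 1.74^2) = 2.0912197
%GRR = GRR / tol * 100 = 2.0912197 / 44.3 * 100
%GRR = 4.7206

4.7206


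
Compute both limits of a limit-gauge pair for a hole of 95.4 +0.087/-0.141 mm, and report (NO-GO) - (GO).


GO = nominal - lower_tol (smallest hole = maximum material condition)
GO = 95.4 - 0.141 = 95.259
NO-GO = nominal + upper_tol (largest hole = least material condition)
NO-GO = 95.4 + 0.087 = 95.487
spread = NO-GO - GO = 95.487 - 95.259 = 0.2280

0.2280


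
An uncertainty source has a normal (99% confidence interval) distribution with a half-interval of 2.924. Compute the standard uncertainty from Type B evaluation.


u_B = half_width / 2.576
u_B = 2.924 / 2.576
u_B = 1.1351

1.1351


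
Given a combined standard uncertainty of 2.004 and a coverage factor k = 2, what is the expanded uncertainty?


U = k * uc
U = 2 * 2.004
U = 4.0080

4.0080


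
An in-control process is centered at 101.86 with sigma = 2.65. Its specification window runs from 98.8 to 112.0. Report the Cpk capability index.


Cpu = (USL - mean) / (3*sigma) = (112.0 - 101.86) / (3*2.65) = 1.2755
Cpl = (mean - LSL) / (3*sigma) = (101.86 - 98.8) / (3*2.65) = 0.3849
Cpk = min(Cpu, Cpl) = 0.3849

0.3849


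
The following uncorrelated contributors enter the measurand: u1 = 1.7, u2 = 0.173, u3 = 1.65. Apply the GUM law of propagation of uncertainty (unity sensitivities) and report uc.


uc = sqrt(1.7^2 + 0.173^2 + 1.65^2)
uc = sqrt(5.642429)
uc = 2.3754

2.3754


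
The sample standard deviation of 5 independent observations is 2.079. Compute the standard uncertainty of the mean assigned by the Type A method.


u_A = s / sqrt(n)
u_A = 2.079 / sqrt(5)
u_A = 2.079 / 2.236068
u_A = 0.9298

0.9298


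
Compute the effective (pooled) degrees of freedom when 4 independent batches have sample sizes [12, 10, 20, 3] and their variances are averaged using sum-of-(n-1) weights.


nu = sum_i (n_i - 1)
nu = ((12 - 1) + (10 - 1) + (20 - 1) + (3 - 1))
nu = 11 + 9 + 19 + 2
nu = 41

41


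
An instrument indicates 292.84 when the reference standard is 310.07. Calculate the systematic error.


Systematic error = measured - true
= 292.84 - 310.07
= -17.2300

-17.2300


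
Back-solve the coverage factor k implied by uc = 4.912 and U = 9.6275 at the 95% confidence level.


k = U / uc
k = 9.6275 / 4.912
k = 1.96

1.96


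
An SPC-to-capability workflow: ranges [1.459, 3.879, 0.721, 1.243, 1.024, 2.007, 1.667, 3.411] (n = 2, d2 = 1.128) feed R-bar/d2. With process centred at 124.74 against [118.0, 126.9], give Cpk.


R_bar = (1.459 + 3.879 + 0.721 + 1.243 + 1.024 + 2.007 + 1.667 + 3.411) / 8 = 1.926375
sigma = R_bar / d2 = 1.926375 / 1.128 = 1.7077793
Cp = (USL - LSL)/(6*sigma) = (126.9 - 118.0)/(6*1.7077793) = 0.8686
Cpu = (126.9 - 124.74)/(3*1.7077793) = 0.4216
Cpl = (124.74 - 118.0)/(3*1.7077793) = 1.3155
Cpk = min(Cpu, Cpl) = 0.4216

0.4216


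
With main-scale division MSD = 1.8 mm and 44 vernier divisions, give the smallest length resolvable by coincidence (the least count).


LC = MSD / n_div
= 1.8 / 44
= 0.0409

0.0409


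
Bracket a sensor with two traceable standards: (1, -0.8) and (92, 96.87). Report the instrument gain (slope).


slope = (y2 - y1) / (x2 - x1)
= (96.87 - -0.8) / (92 - 1)
= 97.6700 / 91
= 1.0733

1.0733


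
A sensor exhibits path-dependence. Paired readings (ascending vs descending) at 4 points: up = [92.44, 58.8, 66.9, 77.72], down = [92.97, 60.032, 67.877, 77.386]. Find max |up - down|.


|92.44 - 92.97| = 0.5300
|58.8 - 60.032| = 1.2320
|66.9 - 67.877| = 0.9770
|77.72 - 77.386| = 0.3340
hysteresis = max(diffs) = 1.2320

1.2320


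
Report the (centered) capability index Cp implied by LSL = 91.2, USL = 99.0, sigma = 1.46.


Cp = (USL - LSL) / (6 * sigma)
= (99.0 - 91.2) / (6 * 1.46)
= 7.8000 / 8.7600
= 0.8904

0.8904


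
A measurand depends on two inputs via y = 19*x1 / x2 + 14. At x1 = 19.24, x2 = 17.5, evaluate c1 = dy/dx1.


y = 19*x1 / x2 + 14
dy/dx1 = 19/x2
Evaluate at x2 = 17.5: c1 = 19 / 17.5
c1 = 1.0857

1.0857


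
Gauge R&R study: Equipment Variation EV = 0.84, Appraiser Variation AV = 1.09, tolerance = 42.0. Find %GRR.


GRR = sqrt(EV^2 + AV^2) = sqrt(0.84^2 + 1.09^2) = 1.3761177
%GRR = GRR / tol * 100 = 1.3761177 / 42.0 * 100
%GRR = 3.2765

3.2765


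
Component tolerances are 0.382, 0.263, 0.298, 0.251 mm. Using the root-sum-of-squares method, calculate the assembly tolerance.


RSS = sqrt(0.382^2 + 0.263^2 + 0.298^2 + 0.251^2)
= sqrt(0.366898)
= 0.6057

0.6057


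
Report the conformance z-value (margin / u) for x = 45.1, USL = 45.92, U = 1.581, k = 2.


u = U / k = 1.581 / 2 = 0.7905
margin = |USL - x| = |45.92 - 45.1| = 0.82
z = margin / u = 0.82 / 0.7905
z = 1.0373

1.0373


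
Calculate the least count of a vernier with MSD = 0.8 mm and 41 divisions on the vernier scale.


LC = MSD / n_div
= 0.8 / 41
= 0.0195

0.0195


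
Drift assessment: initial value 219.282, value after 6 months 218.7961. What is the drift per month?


rate = (v2 - v1) / months
= (218.7961 - 219.282) / 6
= -0.4859 / 6
= -0.0810

-0.0810


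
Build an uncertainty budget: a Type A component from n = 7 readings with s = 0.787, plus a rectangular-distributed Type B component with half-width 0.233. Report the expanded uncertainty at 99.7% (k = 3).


u_A = s / sqrt(n) = 0.787 / sqrt(7) = 0.29745804
u_B = half_width / sqrt(3) = 0.233 / sqrt(3) = 0.13452261
uc = sqrt(u_A^2 + u_B^2) = sqrt(0.29745804^2 + 0.13452261^2) = 0.32646228
U = k * uc = 3 * 0.32646228
U = 0.9794

0.9794


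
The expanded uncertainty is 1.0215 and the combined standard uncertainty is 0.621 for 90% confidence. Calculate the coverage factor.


k = U / uc
k = 1.0215 / 0.621
k = 1.645

1.645


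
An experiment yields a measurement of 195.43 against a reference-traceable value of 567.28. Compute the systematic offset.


Systematic error = measured - true
= 195.43 - 567.28
= -371.8500

-371.8500


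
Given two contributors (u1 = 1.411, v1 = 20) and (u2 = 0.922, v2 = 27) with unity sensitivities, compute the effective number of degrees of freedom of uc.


uc = sqrt(u1^2 + u2^2) = sqrt(1.411^2 + 0.922^2) = 1.6855281
v_eff = uc^4 / (u1^4/v1 + u2^4/v2)
= 1.6855281^4 / (1.411^4/20 + 0.922^4/27)
= 8.0713093 / 0.22495287
v_eff = 35.8800

35.8800


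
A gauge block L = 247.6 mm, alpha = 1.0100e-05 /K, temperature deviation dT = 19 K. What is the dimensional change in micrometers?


dL = L * alpha * dT
= 247.6 * 1.0100e-05 * 19
= 0.0475144 mm
dL_um = 0.0475144 * 1000 = 47.5144 um

47.5144


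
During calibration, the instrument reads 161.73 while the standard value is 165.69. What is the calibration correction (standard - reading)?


Correction = standard - reading
= 165.69 - 161.73
= 3.9600

3.9600


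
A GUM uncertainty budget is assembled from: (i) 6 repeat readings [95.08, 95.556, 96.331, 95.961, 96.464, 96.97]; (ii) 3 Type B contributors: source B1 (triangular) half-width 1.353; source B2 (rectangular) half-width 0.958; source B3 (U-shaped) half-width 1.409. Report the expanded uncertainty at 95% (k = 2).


mean = (95.08 + 95.556 + 96.331 + 95.961 + 96.464 + 96.97) / 6 = 96.06033333
s = sqrt(sum((x - mean)^2)/(n-1)) = 0.67660525
u_A = s / sqrt(n) = 0.67660525 / sqrt(6) = 0.27622294
u_B1 = 1.353 / sqrt(6) = 0.55235994
u_B2 = 0.958 / sqrt(3) = 0.55310156
u_B3 = 1.409 / sqrt(2) = 0.99631345
uc = sqrt(0.27622294^2 + 0.55235994^2 + 0.55310156^2 + 0.99631345^2) = 1.2961337
U = k * uc = 2 * 1.2961337
U = 2.5923

2.5923


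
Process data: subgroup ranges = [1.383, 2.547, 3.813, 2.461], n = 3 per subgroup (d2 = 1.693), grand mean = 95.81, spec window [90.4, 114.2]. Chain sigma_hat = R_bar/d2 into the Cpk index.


R_bar = (1.383 + 2.547 + 3.813 + 2.461) / 4 = 2.551
sigma = R_bar / d2 = 2.551 / 1.693 = 1.5067927
Cp = (USL - LSL)/(6*sigma) = (114.2 - 90.4)/(6*1.5067927) = 2.6325
Cpu = (114.2 - 95.81)/(3*1.5067927) = 4.0682
Cpl = (95.81 - 90.4)/(3*1.5067927) = 1.1968
Cpk = min(Cpu, Cpl) = 1.1968

1.1968


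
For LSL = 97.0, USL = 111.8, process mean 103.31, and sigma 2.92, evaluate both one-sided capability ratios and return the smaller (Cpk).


Cpu = (USL - mean) / (3*sigma) = (111.8 - 103.31) / (3*2.92) = 0.9692
Cpl = (mean - LSL) / (3*sigma) = (103.31 - 97.0) / (3*2.92) = 0.7203
Cpk = min(Cpu, Cpl) = 0.7203

0.7203


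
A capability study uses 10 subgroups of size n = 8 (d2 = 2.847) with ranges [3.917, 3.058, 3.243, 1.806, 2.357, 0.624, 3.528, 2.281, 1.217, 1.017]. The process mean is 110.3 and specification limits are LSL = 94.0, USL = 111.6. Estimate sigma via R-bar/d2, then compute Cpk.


R_bar = (3.917 + 3.058 + 3.243 + 1.806 + 2.357 + 0.624 + 3.528 + 2.281 + 1.217 + 1.017) / 10 = 2.3048
sigma = R_bar / d2 = 2.3048 / 2.847 = 0.80955392
Cp = (USL - LSL)/(6*sigma) = (111.6 - 94.0)/(6*0.80955392) = 3.6234
Cpu = (111.6 - 110.3)/(3*0.80955392) = 0.5353
Cpl = (110.3 - 94.0)/(3*0.80955392) = 6.7115
Cpk = min(Cpu, Cpl) = 0.5353

0.5353


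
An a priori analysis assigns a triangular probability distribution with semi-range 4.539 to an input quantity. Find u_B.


u_B = half_width / sqrt(6)
u_B = 4.539 / 2.4494897
u_B = 1.8530

1.8530


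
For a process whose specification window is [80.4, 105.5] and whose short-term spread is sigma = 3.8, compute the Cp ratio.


Cp = (USL - LSL) / (6 * sigma)
= (105.5 - 80.4) / (6 * 3.8)
= 25.1000 / 22.8000
= 1.1009

1.1009


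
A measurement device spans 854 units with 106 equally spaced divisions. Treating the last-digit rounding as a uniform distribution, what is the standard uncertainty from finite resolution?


resolution = range / divisions
resolution = 854 / 106 = 8.0566038
u_res = resolution / (2*sqrt(3))
u_res = 8.0566038 / 3.4641016
u_res = 2.3257

2.3257


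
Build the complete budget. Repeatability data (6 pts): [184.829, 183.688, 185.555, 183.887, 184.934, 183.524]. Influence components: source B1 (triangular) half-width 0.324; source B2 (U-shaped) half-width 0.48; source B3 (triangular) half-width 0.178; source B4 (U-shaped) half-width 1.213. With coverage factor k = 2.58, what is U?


mean = (184.829 + 183.688 + 185.555 + 183.887 + 184.934 + 183.524) / 6 = 184.4028333
s = sqrt(sum((x - mean)^2)/(n-1)) = 0.81739376
u_A = s / sqrt(n) = 0.81739376 / sqrt(6) = 0.33369961
u_B1 = 0.324 / sqrt(6) = 0.13227245
u_B2 = 0.48 / sqrt(2) = 0.33941125
u_B3 = 0.178 / sqrt(6) = 0.072668196
u_B4 = 1.213 / sqrt(2) = 0.85772053
uc = sqrt(0.33369961^2 + 0.13227245^2 + 0.33941125^2 + 0.072668196^2 + 0.85772053^2) = 0.99248003
U = k * uc = 2.58 * 0.99248003
U = 2.5606

2.5606


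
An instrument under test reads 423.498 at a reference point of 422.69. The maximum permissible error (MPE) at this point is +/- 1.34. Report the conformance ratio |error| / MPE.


e = indication - reference = 423.498 - 422.69 = 0.8080
|e| = 0.8080
ratio = |e| / MPE = 0.8080 / 1.34
ratio = 0.6030

0.6030


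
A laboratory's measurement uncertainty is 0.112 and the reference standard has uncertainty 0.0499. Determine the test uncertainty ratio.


TUR = u_lab / u_ref
= 0.112 / 0.0499
= 2.2445

2.2445


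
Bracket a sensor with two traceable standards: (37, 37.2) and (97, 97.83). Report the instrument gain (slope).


slope = (y2 - y1) / (x2 - x1)
= (97.83 - 37.2) / (97 - 37)
= 60.6300 / 60
= 1.0105

1.0105


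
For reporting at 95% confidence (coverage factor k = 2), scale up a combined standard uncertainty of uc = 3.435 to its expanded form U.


U = k * uc
U = 2 * 3.435
U = 6.8700

6.8700


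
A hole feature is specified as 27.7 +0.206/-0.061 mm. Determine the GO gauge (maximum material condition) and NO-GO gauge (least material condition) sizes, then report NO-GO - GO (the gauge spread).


GO = nominal - lower_tol (smallest hole = maximum material condition)
GO = 27.7 - 0.061 = 27.639
NO-GO = nominal + upper_tol (largest hole = least material condition)
NO-GO = 27.7 + 0.206 = 27.906
spread = NO-GO - GO = 27.906 - 27.639 = 0.2670

0.2670


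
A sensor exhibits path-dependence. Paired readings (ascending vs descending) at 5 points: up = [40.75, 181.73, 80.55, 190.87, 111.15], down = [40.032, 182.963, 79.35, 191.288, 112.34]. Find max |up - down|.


|40.75 - 40.032| = 0.7180
|181.73 - 182.963| = 1.2330
|80.55 - 79.35| = 1.2000
|190.87 - 191.288| = 0.4180
|111.15 - 112.34| = 1.1900
hysteresis = max(diffs) = 1.2330

1.2330


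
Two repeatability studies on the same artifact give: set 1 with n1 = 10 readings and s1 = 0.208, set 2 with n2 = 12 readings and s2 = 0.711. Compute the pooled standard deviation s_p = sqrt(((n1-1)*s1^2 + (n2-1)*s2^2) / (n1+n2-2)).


s_p = sqrt(((n1-1)*s1^2 + (n2-1)*s2^2) / (n1+n2-2))
numerator = (10-1)*0.208^2 + (12-1)*0.711^2 = 0.389376 + 5.560731 = 5.950107
denominator = 10 + 12 - 2 = 20
s_p^2 = 5.950107 / 20 = 0.29750535
s_p = sqrt(0.29750535) = 0.5454

0.5454


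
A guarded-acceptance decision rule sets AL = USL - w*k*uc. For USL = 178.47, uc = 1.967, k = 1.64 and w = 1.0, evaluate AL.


U = k * uc = 1.64 * 1.967 = 3.22588
guard band g = w * U = 1.0 * 3.22588 = 3.22588
AL = USL - g = 178.47 - 3.22588
AL = 175.2441

175.2441


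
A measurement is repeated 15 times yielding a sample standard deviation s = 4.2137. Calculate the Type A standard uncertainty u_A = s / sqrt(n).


u_A = s / sqrt(n)
u_A = 4.2137 / sqrt(15)
u_A = 4.2137 / 3.8729833
u_A = 1.0880

1.0880


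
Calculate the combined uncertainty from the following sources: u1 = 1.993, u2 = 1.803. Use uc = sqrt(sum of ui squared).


uc = sqrt(1.993^2 + 1.803^2)
uc = sqrt(7.222858)
uc = 2.6875

2.6875


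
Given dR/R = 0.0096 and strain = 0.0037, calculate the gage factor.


GF = (dR/R) / epsilon
= 0.0096 / 0.0037
= 2.5946

2.5946


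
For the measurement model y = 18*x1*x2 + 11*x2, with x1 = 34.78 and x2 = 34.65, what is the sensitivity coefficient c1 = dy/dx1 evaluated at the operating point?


y = 18*x1*x2 + 11*x2
dy/dx1 = 18*x2
Evaluate at x2 = 34.65: c1 = 18 * 34.65
c1 = 623.7000

623.7000


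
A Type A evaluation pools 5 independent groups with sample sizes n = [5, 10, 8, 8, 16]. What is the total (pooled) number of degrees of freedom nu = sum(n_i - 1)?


nu = sum_i (n_i - 1)
nu = ((5 - 1) + (10 - 1) + (8 - 1) + (8 - 1) + (16 - 1))
nu = 4 + 9 + 7 + 7 + 15
nu = 42

42


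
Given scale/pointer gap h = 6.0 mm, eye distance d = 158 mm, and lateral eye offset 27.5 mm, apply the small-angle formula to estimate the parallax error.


error = h * offset / d
= 6.0 * 27.5 / 158
= 1.0443

1.0443


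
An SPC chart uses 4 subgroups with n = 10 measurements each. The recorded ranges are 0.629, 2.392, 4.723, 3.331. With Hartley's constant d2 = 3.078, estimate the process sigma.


R_bar = (0.629 + 2.392 + 4.723 + 3.331) / 4
R_bar = 11.075 / 4 = 2.76875
sigma_hat = R_bar / d2 = 2.76875 / 3.078 = 0.8995

0.8995


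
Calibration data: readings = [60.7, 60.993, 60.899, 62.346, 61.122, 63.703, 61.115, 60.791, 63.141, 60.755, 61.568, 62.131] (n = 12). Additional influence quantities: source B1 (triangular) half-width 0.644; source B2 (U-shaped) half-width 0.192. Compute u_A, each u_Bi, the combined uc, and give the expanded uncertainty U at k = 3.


mean = (60.7 + 60.993 + 60.899 + 62.346 + 61.122 + 63.703 + 61.115 + 60.791 + 63.141 + 60.755 + 61.568 + 62.131) / 12 = 61.60533333
s = sqrt(sum((x - mean)^2)/(n-1)) = 1.0062764
u_A = s / sqrt(n) = 1.0062764 / sqrt(12) = 0.29048698
u_B1 = 0.644 / sqrt(6) = 0.2629119
u_B2 = 0.192 / sqrt(2) = 0.1357645
uc = sqrt(0.29048698^2 + 0.2629119^2 + 0.1357645^2) = 0.41465329
U = k * uc = 3 * 0.41465329
U = 1.2440

1.2440


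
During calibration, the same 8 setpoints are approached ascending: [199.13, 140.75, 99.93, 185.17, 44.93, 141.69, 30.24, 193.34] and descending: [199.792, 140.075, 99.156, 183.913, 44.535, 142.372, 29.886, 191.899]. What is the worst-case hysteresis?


|199.13 - 199.792| = 0.6620
|140.75 - 140.075| = 0.6750
|99.93 - 99.156| = 0.7740
|185.17 - 183.913| = 1.2570
|44.93 - 44.535| = 0.3950
|141.69 - 142.372| = 0.6820
|30.24 - 29.886| = 0.3540
|193.34 - 191.899| = 1.4410
hysteresis = max(diffs) = 1.4410

1.4410


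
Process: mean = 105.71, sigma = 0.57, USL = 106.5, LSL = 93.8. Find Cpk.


Cpu = (USL - mean) / (3*sigma) = (106.5 - 105.71) / (3*0.57) = 0.4620
Cpl = (mean - LSL) / (3*sigma) = (105.71 - 93.8) / (3*0.57) = 6.9649
Cpk = min(Cpu, Cpl) = 0.4620

0.4620


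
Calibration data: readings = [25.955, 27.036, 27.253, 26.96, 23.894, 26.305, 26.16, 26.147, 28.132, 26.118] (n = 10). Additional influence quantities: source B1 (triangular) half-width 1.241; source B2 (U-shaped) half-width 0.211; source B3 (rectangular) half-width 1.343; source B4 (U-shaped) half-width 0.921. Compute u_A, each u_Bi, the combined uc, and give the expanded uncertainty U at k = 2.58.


mean = (25.955 + 27.036 + 27.253 + 26.96 + 23.894 + 26.305 + 26.16 + 26.147 + 28.132 + 26.118) / 10 = 26.396
s = sqrt(sum((x - mean)^2)/(n-1)) = 1.1122344
u_A = s / sqrt(n) = 1.1122344 / sqrt(10) = 0.3517194
u_B1 = 1.241 / sqrt(6) = 0.50663613
u_B2 = 0.211 / sqrt(2) = 0.14919953
u_B3 = 1.343 / sqrt(3) = 0.77538141
u_B4 = 0.921 / sqrt(2) = 0.65124535
uc = sqrt(0.3517194^2 + 0.50663613^2 + 0.14919953^2 + 0.77538141^2 + 0.65124535^2) = 1.1949829
U = k * uc = 2.58 * 1.1949829
U = 3.0831

3.0831


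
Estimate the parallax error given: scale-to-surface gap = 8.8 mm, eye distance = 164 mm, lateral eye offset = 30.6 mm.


error = h * offset / d
= 8.8 * 30.6 / 164
= 1.6420

1.6420


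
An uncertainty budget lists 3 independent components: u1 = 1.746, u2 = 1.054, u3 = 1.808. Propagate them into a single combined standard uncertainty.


uc = sqrt(1.746^2 + 1.054^2 + 1.808^2)
uc = sqrt(7.428296)
uc = 2.7255

2.7255


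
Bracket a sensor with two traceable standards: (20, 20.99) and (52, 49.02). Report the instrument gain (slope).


slope = (y2 - y1) / (x2 - x1)
= (49.02 - 20.99) / (52 - 20)
= 28.0300 / 32
= 0.8759

0.8759


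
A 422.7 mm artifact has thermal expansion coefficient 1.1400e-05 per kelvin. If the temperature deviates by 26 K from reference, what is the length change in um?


dL = L * alpha * dT
= 422.7 * 1.1400e-05 * 26
= 0.1252883 mm
dL_um = 0.1252883 * 1000 = 125.2883 um

125.2883


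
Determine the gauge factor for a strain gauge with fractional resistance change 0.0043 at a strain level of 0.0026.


GF = (dR/R) / epsilon
= 0.0043 / 0.0026
= 1.6538

1.6538


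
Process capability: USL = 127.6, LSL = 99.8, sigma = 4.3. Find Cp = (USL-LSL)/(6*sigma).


Cp = (USL - LSL) / (6 * sigma)
= (127.6 - 99.8) / (6 * 4.3)
= 27.8000 / 25.8000
= 1.0775

1.0775


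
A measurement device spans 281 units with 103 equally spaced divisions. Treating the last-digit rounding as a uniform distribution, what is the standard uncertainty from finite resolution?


resolution = range / divisions
resolution = 281 / 103 = 2.7281553
u_res = resolution / (2*sqrt(3))
u_res = 2.7281553 / 3.4641016
u_res = 0.7876

0.7876


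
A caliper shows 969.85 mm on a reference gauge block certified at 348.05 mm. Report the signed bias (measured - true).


Systematic error = measured - true
= 969.85 - 348.05
= 621.8000

621.8000


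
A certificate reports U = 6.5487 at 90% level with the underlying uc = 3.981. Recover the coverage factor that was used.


k = U / uc
k = 6.5487 / 3.981
k = 1.645

1.645


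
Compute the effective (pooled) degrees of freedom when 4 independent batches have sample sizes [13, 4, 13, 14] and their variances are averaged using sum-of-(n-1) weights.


nu = sum_i (n_i - 1)
nu = ((13 - 1) + (4 - 1) + (13 - 1) + (14 - 1))
nu = 12 + 3 + 12 + 13
nu = 40

40


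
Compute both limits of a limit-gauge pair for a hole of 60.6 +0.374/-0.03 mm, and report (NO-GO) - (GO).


GO = nominal - lower_tol (smallest hole = maximum material condition)
GO = 60.6 - 0.03 = 60.57
NO-GO = nominal + upper_tol (largest hole = least material condition)
NO-GO = 60.6 + 0.374 = 60.974
spread = NO-GO - GO = 60.974 - 60.57 = 0.4040

0.4040


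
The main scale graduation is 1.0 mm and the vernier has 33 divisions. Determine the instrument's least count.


LC = MSD / n_div
= 1.0 / 33
= 0.0303

0.0303


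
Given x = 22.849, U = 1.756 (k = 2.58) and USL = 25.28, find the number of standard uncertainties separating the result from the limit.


u = U / k = 1.756 / 2.58 = 0.68062016
margin = |USL - x| = |25.28 - 22.849| = 2.431
z = margin / u = 2.431 / 0.68062016
z = 3.5717

3.5717


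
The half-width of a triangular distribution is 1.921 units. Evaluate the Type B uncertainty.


u_B = half_width / sqrt(6)
u_B = 1.921 / 2.4494897
u_B = 0.7842

0.7842


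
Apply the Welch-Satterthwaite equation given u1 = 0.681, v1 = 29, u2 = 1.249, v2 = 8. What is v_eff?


uc = sqrt(u1^2 + u2^2) = sqrt(0.681^2 + 1.249^2) = 1.4225899
v_eff = uc^4 / (u1^4/v1 + u2^4/v2)
= 1.4225899^4 / (0.681^4/29 + 1.249^4/8)
= 4.0956127 / 0.31161674
v_eff = 13.1431

13.1431


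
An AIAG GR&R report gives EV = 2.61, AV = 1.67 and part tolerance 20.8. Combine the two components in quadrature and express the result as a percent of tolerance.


GRR = sqrt(EV^2 + AV^2) = sqrt(2.61^2 + 1.67^2) = 3.098548
%GRR = GRR / tol * 100 = 3.098548 / 20.8 * 100
%GRR = 14.8969

14.8969


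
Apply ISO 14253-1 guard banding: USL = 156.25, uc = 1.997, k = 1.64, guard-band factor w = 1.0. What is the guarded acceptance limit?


U = k * uc = 1.64 * 1.997 = 3.27508
guard band g = w * U = 1.0 * 3.27508 = 3.27508
AL = USL - g = 156.25 - 3.27508
AL = 152.9749

152.9749


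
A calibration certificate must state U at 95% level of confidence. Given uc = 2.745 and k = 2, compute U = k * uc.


U = k * uc
U = 2 * 2.745
U = 5.4900

5.4900


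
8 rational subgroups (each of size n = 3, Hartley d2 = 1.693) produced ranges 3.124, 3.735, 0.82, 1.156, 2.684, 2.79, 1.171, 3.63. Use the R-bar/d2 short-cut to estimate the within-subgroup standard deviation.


R_bar = (3.124 + 3.735 + 0.82 + 1.156 + 2.684 + 2.79 + 1.171 + 3.63) / 8
R_bar = 19.11 / 8 = 2.38875
sigma_hat = R_bar / d2 = 2.38875 / 1.693 = 1.4110

1.4110


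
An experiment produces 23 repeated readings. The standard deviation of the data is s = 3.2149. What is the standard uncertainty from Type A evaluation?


u_A = s / sqrt(n)
u_A = 3.2149 / sqrt(23)
u_A = 3.2149 / 4.7958315
u_A = 0.6704

0.6704


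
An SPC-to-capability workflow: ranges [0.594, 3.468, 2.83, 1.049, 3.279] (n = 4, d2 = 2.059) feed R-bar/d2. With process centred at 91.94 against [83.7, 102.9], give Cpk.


R_bar = (0.594 + 3.468 + 2.83 + 1.049 + 3.279) / 5 = 2.244
sigma = R_bar / d2 = 2.244 / 2.059 = 1.0898494
Cp = (USL - LSL)/(6*sigma) = (102.9 - 83.7)/(6*1.0898494) = 2.9362
Cpu = (102.9 - 91.94)/(3*1.0898494) = 3.3521
Cpl = (91.94 - 83.7)/(3*1.0898494) = 2.5202
Cpk = min(Cpu, Cpl) = 2.5202

2.5202


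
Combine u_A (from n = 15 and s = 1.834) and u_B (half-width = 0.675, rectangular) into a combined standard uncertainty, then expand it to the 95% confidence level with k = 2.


u_A = s / sqrt(n) = 1.834 / sqrt(15) = 0.47353676
u_B = half_width / sqrt(3) = 0.675 / sqrt(3) = 0.38971143
uc = sqrt(u_A^2 + u_B^2) = sqrt(0.47353676^2 + 0.38971143^2) = 0.61327976
U = k * uc = 2 * 0.61327976
U = 1.2266

1.2266


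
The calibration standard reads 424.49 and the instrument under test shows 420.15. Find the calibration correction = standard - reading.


Correction = standard - reading
= 424.49 - 420.15
= 4.3400

4.3400


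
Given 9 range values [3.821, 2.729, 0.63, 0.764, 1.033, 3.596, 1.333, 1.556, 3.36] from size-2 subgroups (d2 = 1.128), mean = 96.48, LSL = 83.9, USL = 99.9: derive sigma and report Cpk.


R_bar = (3.821 + 2.729 + 0.63 + 0.764 + 1.033 + 3.596 + 1.333 + 1.556 + 3.36) / 9 = 2.0913333
sigma = R_bar / d2 = 2.0913333 / 1.128 = 1.8540189
Cp = (USL - LSL)/(6*sigma) = (99.9 - 83.9)/(6*1.8540189) = 1.4383
Cpu = (99.9 - 96.48)/(3*1.8540189) = 0.6149
Cpl = (96.48 - 83.9)/(3*1.8540189) = 2.2618
Cpk = min(Cpu, Cpl) = 0.6149

0.6149


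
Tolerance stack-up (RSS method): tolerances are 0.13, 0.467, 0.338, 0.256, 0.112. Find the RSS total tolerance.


RSS = sqrt(0.13^2 + 0.467^2 + 0.338^2 + 0.256^2 + 0.112^2)
= sqrt(0.427313)
= 0.6537

0.6537


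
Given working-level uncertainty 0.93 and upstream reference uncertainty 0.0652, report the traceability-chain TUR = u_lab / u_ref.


TUR = u_lab / u_ref
= 0.93 / 0.0652
= 14.2638

14.2638


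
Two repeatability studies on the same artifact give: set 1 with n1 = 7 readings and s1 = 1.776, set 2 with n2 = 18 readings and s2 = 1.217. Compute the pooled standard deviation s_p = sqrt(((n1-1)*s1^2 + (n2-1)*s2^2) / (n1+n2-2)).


s_p = sqrt(((n1-1)*s1^2 + (n2-1)*s2^2) / (n1+n2-2))
numerator = (7-1)*1.776^2 + (18-1)*1.217^2 = 18.925056 + 25.178513 = 44.103569
denominator = 7 + 18 - 2 = 23
s_p^2 = 44.103569 / 23 = 1.9175465
s_p = sqrt(1.9175465) = 1.3848

1.3848


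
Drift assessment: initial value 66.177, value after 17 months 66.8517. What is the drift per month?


rate = (v2 - v1) / months
= (66.8517 - 66.177) / 17
= 0.6747 / 17
= 0.0397

0.0397


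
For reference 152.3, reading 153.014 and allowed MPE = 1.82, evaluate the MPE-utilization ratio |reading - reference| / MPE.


e = indication - reference = 153.014 - 152.3 = 0.7140
|e| = 0.7140
ratio = |e| / MPE = 0.7140 / 1.82
ratio = 0.3923

0.3923


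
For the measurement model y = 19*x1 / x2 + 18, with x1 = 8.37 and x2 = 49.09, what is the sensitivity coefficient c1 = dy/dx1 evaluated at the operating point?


y = 19*x1 / x2 + 18
dy/dx1 = 19/x2
Evaluate at x2 = 49.09: c1 = 19 / 49.09
c1 = 0.3870

0.3870
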